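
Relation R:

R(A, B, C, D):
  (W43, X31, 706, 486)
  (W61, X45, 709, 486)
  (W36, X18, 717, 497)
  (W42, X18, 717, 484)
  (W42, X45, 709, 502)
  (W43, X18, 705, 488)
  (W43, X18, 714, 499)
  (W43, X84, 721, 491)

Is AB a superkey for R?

Two distinct rows share (A=W43, B=X18), so AB does not determine every attribute — not a superkey.

No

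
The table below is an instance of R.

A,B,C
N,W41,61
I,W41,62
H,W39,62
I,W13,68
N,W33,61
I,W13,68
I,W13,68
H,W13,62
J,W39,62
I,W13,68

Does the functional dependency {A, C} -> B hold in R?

No

(A=N, C=61): 2 rows → B takes values {W41, W33} — violation
(A=I, C=62): 1 row → B = W41 ✓
(A=H, C=62): 2 rows → B takes values {W39, W13} — violation
(A=I, C=68): 4 rows → B = W13, W13, W13, W13 ✓
(A=J, C=62): 1 row → B = W39 ✓
Two rows agree on {A, C} but differ on B, so {A, C} -> B does not hold.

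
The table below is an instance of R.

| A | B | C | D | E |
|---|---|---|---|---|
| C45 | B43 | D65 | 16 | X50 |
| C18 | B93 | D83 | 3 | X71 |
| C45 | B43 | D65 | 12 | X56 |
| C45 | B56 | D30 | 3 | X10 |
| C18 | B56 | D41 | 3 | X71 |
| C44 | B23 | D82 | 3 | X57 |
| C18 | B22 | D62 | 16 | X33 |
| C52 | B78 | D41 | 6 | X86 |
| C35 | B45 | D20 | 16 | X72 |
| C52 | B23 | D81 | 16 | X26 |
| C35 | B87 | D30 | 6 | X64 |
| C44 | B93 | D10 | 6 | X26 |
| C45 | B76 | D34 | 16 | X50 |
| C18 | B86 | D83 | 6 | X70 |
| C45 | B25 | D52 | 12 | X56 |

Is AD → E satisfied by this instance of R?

(A=C45, D=16): 2 rows → E = X50, X50 ✓
(A=C18, D=3): 2 rows → E = X71, X71 ✓
(A=C45, D=12): 2 rows → E = X56, X56 ✓
(A=C45, D=3): 1 row → E = X10 ✓
(A=C44, D=3): 1 row → E = X57 ✓
(A=C18, D=16): 1 row → E = X33 ✓
(A=C52, D=6): 1 row → E = X86 ✓
(A=C35, D=16): 1 row → E = X72 ✓
(A=C52, D=16): 1 row → E = X26 ✓
(A=C35, D=6): 1 row → E = X64 ✓
(A=C44, D=6): 1 row → E = X26 ✓
(A=C18, D=6): 1 row → E = X70 ✓
Every AD value is associated with a single E value, so AD → E holds.

Yes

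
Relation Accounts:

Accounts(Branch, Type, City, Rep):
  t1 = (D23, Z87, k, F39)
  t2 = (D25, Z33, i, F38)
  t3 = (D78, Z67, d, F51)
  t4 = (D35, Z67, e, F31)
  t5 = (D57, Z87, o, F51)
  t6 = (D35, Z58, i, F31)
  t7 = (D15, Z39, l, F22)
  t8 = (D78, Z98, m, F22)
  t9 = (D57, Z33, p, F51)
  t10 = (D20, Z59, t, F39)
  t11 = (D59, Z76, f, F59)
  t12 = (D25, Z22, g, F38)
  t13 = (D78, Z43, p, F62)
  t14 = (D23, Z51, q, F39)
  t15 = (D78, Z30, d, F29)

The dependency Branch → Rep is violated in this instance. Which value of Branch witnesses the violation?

D78

Branch=D23: rows 1, 14 → Rep = F39, F39 ✓
Branch=D25: rows 2, 12 → Rep = F38, F38 ✓
Branch=D78: rows 3, 8, 13, 15 → Rep takes values {F51, F22, F62, F29} — violation
Branch=D35: rows 4, 6 → Rep = F31, F31 ✓
Branch=D57: rows 5, 9 → Rep = F51, F51 ✓
Branch=D15: row 7 → Rep = F22 ✓
Branch=D20: row 10 → Rep = F39 ✓
Branch=D59: row 11 → Rep = F59 ✓
The only Branch value with inconsistent Rep is Branch=D78.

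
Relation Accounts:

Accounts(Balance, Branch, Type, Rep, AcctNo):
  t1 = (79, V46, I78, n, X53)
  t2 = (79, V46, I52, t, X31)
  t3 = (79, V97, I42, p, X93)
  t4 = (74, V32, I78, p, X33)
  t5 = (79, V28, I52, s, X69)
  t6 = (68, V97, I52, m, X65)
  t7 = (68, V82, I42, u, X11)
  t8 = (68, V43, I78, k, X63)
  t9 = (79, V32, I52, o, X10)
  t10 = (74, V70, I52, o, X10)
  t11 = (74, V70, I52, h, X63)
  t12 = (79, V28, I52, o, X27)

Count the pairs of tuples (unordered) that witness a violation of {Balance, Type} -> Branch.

(Balance=79, Type=I52): violating pairs (2,5), (2,9), (2,12), (5,9), (9,12) — 5 pairs.
(Balance=74, Type=I52): all 2 rows agree on Branch — 0 pairs.

5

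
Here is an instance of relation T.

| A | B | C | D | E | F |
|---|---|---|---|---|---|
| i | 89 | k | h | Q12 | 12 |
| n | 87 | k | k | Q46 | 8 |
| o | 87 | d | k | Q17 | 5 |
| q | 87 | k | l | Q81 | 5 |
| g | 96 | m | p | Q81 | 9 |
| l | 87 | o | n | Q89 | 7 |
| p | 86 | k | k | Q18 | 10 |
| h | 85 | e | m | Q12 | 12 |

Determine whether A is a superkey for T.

Yes

All 8 rows have distinct A values, so A → (all attributes) holds and A is a superkey.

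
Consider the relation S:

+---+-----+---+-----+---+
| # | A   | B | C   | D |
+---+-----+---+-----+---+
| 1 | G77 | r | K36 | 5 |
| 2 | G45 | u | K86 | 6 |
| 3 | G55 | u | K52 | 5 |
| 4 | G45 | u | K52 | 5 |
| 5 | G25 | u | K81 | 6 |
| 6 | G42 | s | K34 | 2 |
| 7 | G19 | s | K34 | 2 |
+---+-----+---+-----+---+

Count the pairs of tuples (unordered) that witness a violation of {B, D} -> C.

1

(B=u, D=6): violating pairs (2,5) — 1 pair.
(B=u, D=5): all 2 rows agree on C — 0 pairs.
(B=s, D=2): all 2 rows agree on C — 0 pairs.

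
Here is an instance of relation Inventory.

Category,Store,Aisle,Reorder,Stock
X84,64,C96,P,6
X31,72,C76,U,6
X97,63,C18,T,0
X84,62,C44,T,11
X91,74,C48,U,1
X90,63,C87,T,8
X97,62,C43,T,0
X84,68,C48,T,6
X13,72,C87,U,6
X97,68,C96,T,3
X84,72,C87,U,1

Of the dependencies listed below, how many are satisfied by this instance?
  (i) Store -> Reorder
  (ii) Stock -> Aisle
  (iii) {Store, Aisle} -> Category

1

(i) Store -> Reorder: every LHS value maps to a single RHS value — holds.
(ii) Stock -> Aisle: Stock=6: 4 rows → Aisle takes values {C96, C76, C48, C87} — violation; Stock=0: 2 rows → Aisle takes values {C18, C43} — violation; Stock=1: 2 rows → Aisle takes values {C48, C87} — violation — fails.
(iii) {Store, Aisle} -> Category: (Store=72, Aisle=C87): 2 rows → Category takes values {X13, X84} — violation — fails.
1 of the 3 dependencies holds.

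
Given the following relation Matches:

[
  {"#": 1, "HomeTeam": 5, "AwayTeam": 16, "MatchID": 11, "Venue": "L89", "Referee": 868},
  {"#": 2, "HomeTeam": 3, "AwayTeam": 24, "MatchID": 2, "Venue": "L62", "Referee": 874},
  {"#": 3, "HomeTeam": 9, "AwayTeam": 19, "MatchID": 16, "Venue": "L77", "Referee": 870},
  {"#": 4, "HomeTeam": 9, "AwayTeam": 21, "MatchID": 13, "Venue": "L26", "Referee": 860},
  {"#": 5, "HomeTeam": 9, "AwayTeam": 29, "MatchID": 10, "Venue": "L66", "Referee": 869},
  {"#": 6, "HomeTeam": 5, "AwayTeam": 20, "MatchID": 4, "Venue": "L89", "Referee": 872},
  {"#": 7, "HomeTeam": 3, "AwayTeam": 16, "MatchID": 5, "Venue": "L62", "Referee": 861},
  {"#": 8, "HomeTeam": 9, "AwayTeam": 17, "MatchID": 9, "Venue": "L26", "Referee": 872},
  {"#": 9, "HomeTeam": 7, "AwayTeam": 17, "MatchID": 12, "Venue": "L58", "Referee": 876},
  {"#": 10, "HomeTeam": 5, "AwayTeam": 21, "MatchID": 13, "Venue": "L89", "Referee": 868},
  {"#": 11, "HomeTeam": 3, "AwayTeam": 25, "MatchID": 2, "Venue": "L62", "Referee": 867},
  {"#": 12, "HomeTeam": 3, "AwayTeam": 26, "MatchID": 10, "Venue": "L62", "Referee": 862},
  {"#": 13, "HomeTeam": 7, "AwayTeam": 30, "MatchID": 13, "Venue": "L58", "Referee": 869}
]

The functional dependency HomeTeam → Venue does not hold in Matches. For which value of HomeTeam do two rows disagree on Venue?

9

HomeTeam=5: rows 1, 6, 10 → Venue = L89, L89, L89 ✓
HomeTeam=3: rows 2, 7, 11, 12 → Venue = L62, L62, L62, L62 ✓
HomeTeam=9: rows 3, 4, 5, 8 → Venue takes values {L77, L26, L66} — violation
HomeTeam=7: rows 9, 13 → Venue = L58, L58 ✓
The only HomeTeam value with inconsistent Venue is HomeTeam=9.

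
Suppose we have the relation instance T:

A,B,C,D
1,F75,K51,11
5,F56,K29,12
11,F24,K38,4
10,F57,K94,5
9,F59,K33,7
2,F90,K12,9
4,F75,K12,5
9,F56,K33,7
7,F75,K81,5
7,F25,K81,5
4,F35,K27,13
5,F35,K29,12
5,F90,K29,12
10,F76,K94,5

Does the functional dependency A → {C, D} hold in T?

No

A=1: 1 row → {C,D} = (K51, 11) ✓
A=5: 3 rows → {C,D} = (K29, 12), (K29, 12), (K29, 12) ✓
A=11: 1 row → {C,D} = (K38, 4) ✓
A=10: 2 rows → {C,D} = (K94, 5), (K94, 5) ✓
A=9: 2 rows → {C,D} = (K33, 7), (K33, 7) ✓
A=2: 1 row → {C,D} = (K12, 9) ✓
A=4: 2 rows → {C,D} takes values {(K12, 5), (K27, 13)} — violation
A=7: 2 rows → {C,D} = (K81, 5), (K81, 5) ✓
Two rows agree on A but differ on {C, D}, so A → {C, D} does not hold.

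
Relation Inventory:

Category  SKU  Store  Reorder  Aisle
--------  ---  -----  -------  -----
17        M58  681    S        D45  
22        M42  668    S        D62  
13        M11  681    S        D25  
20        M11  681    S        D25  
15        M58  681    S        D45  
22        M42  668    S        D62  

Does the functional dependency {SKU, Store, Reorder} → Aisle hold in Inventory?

Yes

(SKU=M58, Store=681, Reorder=S): 2 rows → Aisle = D45, D45 ✓
(SKU=M42, Store=668, Reorder=S): 2 rows → Aisle = D62, D62 ✓
(SKU=M11, Store=681, Reorder=S): 2 rows → Aisle = D25, D25 ✓
Every {SKU, Store, Reorder} value is associated with a single Aisle value, so {SKU, Store, Reorder} → Aisle holds.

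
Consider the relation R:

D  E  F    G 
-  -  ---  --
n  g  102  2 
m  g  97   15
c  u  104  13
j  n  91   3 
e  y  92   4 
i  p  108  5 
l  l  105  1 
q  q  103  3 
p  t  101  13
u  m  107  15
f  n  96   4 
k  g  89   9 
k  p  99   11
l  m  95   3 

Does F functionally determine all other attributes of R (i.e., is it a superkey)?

All 14 rows have distinct F values, so F → (all attributes) holds and F is a superkey.

Yes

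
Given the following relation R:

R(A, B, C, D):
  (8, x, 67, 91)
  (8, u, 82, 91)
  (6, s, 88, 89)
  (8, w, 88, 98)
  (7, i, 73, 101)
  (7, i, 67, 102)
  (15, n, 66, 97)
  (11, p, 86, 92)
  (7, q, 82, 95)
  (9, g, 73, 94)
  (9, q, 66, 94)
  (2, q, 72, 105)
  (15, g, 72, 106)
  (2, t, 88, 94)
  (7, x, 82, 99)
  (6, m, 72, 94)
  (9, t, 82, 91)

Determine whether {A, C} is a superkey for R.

No

Two distinct rows share (A=7, C=82), so {A, C} does not determine every attribute — not a superkey.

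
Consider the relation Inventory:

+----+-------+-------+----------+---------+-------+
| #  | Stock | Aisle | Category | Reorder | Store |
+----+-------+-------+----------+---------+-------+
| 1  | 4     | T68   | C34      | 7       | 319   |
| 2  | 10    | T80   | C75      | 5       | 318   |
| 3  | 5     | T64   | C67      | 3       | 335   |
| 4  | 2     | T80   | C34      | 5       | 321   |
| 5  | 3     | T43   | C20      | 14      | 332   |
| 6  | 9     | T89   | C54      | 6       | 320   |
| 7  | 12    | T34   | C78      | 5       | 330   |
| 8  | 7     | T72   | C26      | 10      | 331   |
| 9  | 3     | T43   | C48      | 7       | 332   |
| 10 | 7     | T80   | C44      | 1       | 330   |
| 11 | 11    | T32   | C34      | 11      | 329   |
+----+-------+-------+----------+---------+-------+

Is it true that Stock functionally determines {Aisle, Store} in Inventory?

No

Stock=4: row 1 → {Aisle,Store} = (T68, 319) ✓
Stock=10: row 2 → {Aisle,Store} = (T80, 318) ✓
Stock=5: row 3 → {Aisle,Store} = (T64, 335) ✓
Stock=2: row 4 → {Aisle,Store} = (T80, 321) ✓
Stock=3: rows 5, 9 → {Aisle,Store} = (T43, 332), (T43, 332) ✓
Stock=9: row 6 → {Aisle,Store} = (T89, 320) ✓
Stock=12: row 7 → {Aisle,Store} = (T34, 330) ✓
Stock=7: rows 8, 10 → {Aisle,Store} takes values {(T72, 331), (T80, 330)} — violation
Stock=11: row 11 → {Aisle,Store} = (T32, 329) ✓
Two rows agree on Stock but differ on {Aisle, Store}, so Stock → {Aisle, Store} does not hold.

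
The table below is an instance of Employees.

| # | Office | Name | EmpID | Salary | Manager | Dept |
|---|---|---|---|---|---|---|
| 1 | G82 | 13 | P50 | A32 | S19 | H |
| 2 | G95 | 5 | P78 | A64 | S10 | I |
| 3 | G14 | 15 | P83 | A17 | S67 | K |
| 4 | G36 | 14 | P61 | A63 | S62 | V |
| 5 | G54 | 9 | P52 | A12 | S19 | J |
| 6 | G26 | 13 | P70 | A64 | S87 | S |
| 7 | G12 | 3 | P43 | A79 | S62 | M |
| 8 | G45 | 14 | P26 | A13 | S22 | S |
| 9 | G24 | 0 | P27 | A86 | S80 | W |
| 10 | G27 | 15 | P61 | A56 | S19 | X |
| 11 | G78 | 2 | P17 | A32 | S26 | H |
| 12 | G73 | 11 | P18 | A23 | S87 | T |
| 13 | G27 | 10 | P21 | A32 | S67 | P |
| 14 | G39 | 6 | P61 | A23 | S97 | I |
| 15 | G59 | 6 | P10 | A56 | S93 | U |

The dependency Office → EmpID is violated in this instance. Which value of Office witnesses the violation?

Office=G82: row 1 → EmpID = P50 ✓
Office=G95: row 2 → EmpID = P78 ✓
Office=G14: row 3 → EmpID = P83 ✓
Office=G36: row 4 → EmpID = P61 ✓
Office=G54: row 5 → EmpID = P52 ✓
Office=G26: row 6 → EmpID = P70 ✓
Office=G12: row 7 → EmpID = P43 ✓
Office=G45: row 8 → EmpID = P26 ✓
Office=G24: row 9 → EmpID = P27 ✓
Office=G27: rows 10, 13 → EmpID takes values {P61, P21} — violation
Office=G78: row 11 → EmpID = P17 ✓
Office=G73: row 12 → EmpID = P18 ✓
Office=G39: row 14 → EmpID = P61 ✓
Office=G59: row 15 → EmpID = P10 ✓
The only Office value with inconsistent EmpID is Office=G27.

G27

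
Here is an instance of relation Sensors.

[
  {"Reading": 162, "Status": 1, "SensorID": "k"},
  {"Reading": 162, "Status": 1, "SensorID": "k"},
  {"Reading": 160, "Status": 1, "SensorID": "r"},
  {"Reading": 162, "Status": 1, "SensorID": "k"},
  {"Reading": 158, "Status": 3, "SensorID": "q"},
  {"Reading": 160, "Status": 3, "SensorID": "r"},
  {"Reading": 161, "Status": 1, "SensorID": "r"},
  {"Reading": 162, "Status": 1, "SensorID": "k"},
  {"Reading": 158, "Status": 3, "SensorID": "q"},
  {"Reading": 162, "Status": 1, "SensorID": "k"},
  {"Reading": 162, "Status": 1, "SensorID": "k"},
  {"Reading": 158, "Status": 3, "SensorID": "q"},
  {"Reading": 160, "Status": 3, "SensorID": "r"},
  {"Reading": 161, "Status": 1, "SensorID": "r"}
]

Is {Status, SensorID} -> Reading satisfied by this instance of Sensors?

(Status=1, SensorID=k): 6 rows → Reading = 162, 162, 162, 162, 162, 162 ✓
(Status=1, SensorID=r): 3 rows → Reading takes values {160, 161} — violation
(Status=3, SensorID=q): 3 rows → Reading = 158, 158, 158 ✓
(Status=3, SensorID=r): 2 rows → Reading = 160, 160 ✓
Two rows agree on {Status, SensorID} but differ on Reading, so {Status, SensorID} -> Reading does not hold.

No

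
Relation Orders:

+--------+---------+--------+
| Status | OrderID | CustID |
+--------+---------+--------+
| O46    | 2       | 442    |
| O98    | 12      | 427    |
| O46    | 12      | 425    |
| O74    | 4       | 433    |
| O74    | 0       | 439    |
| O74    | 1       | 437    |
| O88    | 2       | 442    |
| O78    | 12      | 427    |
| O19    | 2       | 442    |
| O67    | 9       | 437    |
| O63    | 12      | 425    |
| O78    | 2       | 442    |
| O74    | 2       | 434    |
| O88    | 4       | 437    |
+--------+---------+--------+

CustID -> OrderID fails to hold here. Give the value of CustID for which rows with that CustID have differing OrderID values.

CustID=442: 4 rows → OrderID = 2, 2, 2, 2 ✓
CustID=427: 2 rows → OrderID = 12, 12 ✓
CustID=425: 2 rows → OrderID = 12, 12 ✓
CustID=433: 1 row → OrderID = 4 ✓
CustID=439: 1 row → OrderID = 0 ✓
CustID=437: 3 rows → OrderID takes values {1, 9, 4} — violation
CustID=434: 1 row → OrderID = 2 ✓
The only CustID value with inconsistent OrderID is CustID=437.

437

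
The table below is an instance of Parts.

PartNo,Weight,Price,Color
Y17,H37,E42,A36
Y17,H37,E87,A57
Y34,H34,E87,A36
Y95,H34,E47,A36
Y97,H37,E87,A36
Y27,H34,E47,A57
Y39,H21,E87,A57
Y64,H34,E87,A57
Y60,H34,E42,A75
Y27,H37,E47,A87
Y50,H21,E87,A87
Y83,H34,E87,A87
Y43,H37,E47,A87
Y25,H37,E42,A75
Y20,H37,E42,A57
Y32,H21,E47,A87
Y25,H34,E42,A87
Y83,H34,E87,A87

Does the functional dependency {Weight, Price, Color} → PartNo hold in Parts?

(Weight=H37, Price=E42, Color=A36): 1 row → PartNo = Y17 ✓
(Weight=H37, Price=E87, Color=A57): 1 row → PartNo = Y17 ✓
(Weight=H34, Price=E87, Color=A36): 1 row → PartNo = Y34 ✓
(Weight=H34, Price=E47, Color=A36): 1 row → PartNo = Y95 ✓
(Weight=H37, Price=E87, Color=A36): 1 row → PartNo = Y97 ✓
(Weight=H34, Price=E47, Color=A57): 1 row → PartNo = Y27 ✓
(Weight=H21, Price=E87, Color=A57): 1 row → PartNo = Y39 ✓
(Weight=H34, Price=E87, Color=A57): 1 row → PartNo = Y64 ✓
(Weight=H34, Price=E42, Color=A75): 1 row → PartNo = Y60 ✓
(Weight=H37, Price=E47, Color=A87): 2 rows → PartNo takes values {Y27, Y43} — violation
(Weight=H21, Price=E87, Color=A87): 1 row → PartNo = Y50 ✓
(Weight=H34, Price=E87, Color=A87): 2 rows → PartNo = Y83, Y83 ✓
(Weight=H37, Price=E42, Color=A75): 1 row → PartNo = Y25 ✓
(Weight=H37, Price=E42, Color=A57): 1 row → PartNo = Y20 ✓
(Weight=H21, Price=E47, Color=A87): 1 row → PartNo = Y32 ✓
(Weight=H34, Price=E42, Color=A87): 1 row → PartNo = Y25 ✓
Two rows agree on {Weight, Price, Color} but differ on PartNo, so {Weight, Price, Color} → PartNo does not hold.

No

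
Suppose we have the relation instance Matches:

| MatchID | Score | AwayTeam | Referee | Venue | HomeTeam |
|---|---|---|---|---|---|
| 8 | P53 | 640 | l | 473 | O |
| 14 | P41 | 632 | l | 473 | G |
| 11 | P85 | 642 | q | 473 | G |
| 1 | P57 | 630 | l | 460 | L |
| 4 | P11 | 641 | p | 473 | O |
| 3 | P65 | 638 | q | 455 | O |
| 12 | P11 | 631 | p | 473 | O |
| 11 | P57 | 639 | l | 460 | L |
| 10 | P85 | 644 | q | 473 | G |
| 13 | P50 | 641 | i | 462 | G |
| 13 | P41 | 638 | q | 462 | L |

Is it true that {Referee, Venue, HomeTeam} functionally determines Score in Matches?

Yes

(Referee=l, Venue=473, HomeTeam=O): 1 row → Score = P53 ✓
(Referee=l, Venue=473, HomeTeam=G): 1 row → Score = P41 ✓
(Referee=q, Venue=473, HomeTeam=G): 2 rows → Score = P85, P85 ✓
(Referee=l, Venue=460, HomeTeam=L): 2 rows → Score = P57, P57 ✓
(Referee=p, Venue=473, HomeTeam=O): 2 rows → Score = P11, P11 ✓
(Referee=q, Venue=455, HomeTeam=O): 1 row → Score = P65 ✓
(Referee=i, Venue=462, HomeTeam=G): 1 row → Score = P50 ✓
(Referee=q, Venue=462, HomeTeam=L): 1 row → Score = P41 ✓
Every {Referee, Venue, HomeTeam} value is associated with a single Score value, so {Referee, Venue, HomeTeam} → Score holds.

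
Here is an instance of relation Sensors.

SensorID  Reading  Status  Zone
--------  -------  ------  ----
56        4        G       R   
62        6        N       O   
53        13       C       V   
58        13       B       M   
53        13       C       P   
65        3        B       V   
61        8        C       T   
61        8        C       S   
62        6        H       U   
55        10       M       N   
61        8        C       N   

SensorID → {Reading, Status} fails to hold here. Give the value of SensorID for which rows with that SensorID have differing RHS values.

62

SensorID=56: 1 row → {Reading,Status} = (4, G) ✓
SensorID=62: 2 rows → {Reading,Status} takes values {(6, N), (6, H)} — violation
SensorID=53: 2 rows → {Reading,Status} = (13, C), (13, C) ✓
SensorID=58: 1 row → {Reading,Status} = (13, B) ✓
SensorID=65: 1 row → {Reading,Status} = (3, B) ✓
SensorID=61: 3 rows → {Reading,Status} = (8, C), (8, C), (8, C) ✓
SensorID=55: 1 row → {Reading,Status} = (10, M) ✓
The only SensorID value with inconsistent RHS is SensorID=62.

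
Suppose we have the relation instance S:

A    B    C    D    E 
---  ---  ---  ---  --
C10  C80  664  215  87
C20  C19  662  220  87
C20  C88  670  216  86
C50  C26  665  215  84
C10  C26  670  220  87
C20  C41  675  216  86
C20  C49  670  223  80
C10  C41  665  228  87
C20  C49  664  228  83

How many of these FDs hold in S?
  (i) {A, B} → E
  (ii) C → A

0

(i) {A, B} → E: (A=C20, B=C49): 2 rows → E takes values {80, 83} — violation — fails.
(ii) C → A: C=664: 2 rows → A takes values {C10, C20} — violation; C=670: 3 rows → A takes values {C20, C10} — violation; C=665: 2 rows → A takes values {C50, C10} — violation — fails.
None of the 2 dependencies hold.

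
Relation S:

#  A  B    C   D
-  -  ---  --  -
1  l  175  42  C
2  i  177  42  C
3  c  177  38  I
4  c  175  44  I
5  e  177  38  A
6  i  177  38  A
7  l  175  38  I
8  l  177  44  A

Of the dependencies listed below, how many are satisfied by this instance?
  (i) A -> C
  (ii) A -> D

(i) A -> C: A=l: rows 1, 7, 8 → C takes values {42, 38, 44} — violation; A=i: rows 2, 6 → C takes values {42, 38} — violation; A=c: rows 3, 4 → C takes values {38, 44} — violation — fails.
(ii) A -> D: A=l: rows 1, 7, 8 → D takes values {C, I, A} — violation; A=i: rows 2, 6 → D takes values {C, A} — violation — fails.
None of the 2 dependencies hold.

0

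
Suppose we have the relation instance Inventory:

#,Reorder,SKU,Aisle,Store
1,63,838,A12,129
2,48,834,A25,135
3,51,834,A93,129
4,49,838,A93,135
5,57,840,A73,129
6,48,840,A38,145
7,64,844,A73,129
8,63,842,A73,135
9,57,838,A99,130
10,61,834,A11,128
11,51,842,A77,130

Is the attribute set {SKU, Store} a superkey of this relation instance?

All 11 rows have distinct {SKU, Store} values, so {SKU, Store} → (all attributes) holds and {SKU, Store} is a superkey.

Yes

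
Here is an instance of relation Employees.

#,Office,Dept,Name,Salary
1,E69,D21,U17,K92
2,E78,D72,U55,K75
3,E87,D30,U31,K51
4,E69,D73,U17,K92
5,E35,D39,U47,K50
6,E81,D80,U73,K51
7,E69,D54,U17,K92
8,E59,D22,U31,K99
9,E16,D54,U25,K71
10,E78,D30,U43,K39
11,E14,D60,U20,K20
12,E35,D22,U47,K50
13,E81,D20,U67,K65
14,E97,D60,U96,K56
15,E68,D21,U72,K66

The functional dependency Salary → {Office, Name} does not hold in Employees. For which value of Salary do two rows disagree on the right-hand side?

K51

Salary=K92: rows 1, 4, 7 → {Office,Name} = (E69, U17), (E69, U17), (E69, U17) ✓
Salary=K75: row 2 → {Office,Name} = (E78, U55) ✓
Salary=K51: rows 3, 6 → {Office,Name} takes values {(E87, U31), (E81, U73)} — violation
Salary=K50: rows 5, 12 → {Office,Name} = (E35, U47), (E35, U47) ✓
Salary=K99: row 8 → {Office,Name} = (E59, U31) ✓
Salary=K71: row 9 → {Office,Name} = (E16, U25) ✓
Salary=K39: row 10 → {Office,Name} = (E78, U43) ✓
Salary=K20: row 11 → {Office,Name} = (E14, U20) ✓
Salary=K65: row 13 → {Office,Name} = (E81, U67) ✓
Salary=K56: row 14 → {Office,Name} = (E97, U96) ✓
Salary=K66: row 15 → {Office,Name} = (E68, U72) ✓
The only Salary value with inconsistent RHS is Salary=K51.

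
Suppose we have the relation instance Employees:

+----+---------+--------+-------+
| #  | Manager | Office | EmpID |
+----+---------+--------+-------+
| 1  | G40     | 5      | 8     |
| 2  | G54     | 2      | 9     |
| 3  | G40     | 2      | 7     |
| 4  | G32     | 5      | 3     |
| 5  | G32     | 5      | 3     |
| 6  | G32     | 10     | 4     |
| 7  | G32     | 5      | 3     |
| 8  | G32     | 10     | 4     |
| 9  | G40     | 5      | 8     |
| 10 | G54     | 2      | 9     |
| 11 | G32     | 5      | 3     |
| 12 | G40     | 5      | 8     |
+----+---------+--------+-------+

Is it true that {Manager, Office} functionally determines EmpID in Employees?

Yes

(Manager=G40, Office=5): rows 1, 9, 12 → EmpID = 8, 8, 8 ✓
(Manager=G54, Office=2): rows 2, 10 → EmpID = 9, 9 ✓
(Manager=G40, Office=2): row 3 → EmpID = 7 ✓
(Manager=G32, Office=5): rows 4, 5, 7, 11 → EmpID = 3, 3, 3, 3 ✓
(Manager=G32, Office=10): rows 6, 8 → EmpID = 4, 4 ✓
Every {Manager, Office} value is associated with a single EmpID value, so {Manager, Office} -> EmpID holds.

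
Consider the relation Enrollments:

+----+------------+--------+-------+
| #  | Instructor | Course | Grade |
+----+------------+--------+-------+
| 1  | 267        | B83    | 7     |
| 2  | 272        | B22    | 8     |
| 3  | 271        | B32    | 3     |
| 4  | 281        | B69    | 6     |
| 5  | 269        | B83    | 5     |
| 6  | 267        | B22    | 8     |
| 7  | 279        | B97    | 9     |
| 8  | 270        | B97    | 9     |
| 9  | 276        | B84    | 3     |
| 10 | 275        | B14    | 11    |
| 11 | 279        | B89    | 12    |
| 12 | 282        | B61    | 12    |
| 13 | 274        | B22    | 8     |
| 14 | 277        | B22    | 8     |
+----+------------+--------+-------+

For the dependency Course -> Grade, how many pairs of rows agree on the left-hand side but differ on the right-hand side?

1

Course=B83: violating pairs (1,5) — 1 pair.
Course=B22: all 4 rows agree on Grade — 0 pairs.
Course=B97: all 2 rows agree on Grade — 0 pairs.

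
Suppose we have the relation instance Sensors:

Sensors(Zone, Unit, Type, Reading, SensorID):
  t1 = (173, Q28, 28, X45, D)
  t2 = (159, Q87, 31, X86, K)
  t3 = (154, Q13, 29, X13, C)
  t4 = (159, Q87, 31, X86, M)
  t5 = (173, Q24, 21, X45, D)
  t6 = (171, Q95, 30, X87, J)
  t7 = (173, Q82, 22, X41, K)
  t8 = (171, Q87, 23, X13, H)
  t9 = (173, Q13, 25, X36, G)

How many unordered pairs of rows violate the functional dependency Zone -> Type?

Zone=173: violating pairs (1,5), (1,7), (1,9), (5,7), (5,9), (7,9) — 6 pairs.
Zone=159: all 2 rows agree on Type — 0 pairs.
Zone=171: violating pairs (6,8) — 1 pair.

7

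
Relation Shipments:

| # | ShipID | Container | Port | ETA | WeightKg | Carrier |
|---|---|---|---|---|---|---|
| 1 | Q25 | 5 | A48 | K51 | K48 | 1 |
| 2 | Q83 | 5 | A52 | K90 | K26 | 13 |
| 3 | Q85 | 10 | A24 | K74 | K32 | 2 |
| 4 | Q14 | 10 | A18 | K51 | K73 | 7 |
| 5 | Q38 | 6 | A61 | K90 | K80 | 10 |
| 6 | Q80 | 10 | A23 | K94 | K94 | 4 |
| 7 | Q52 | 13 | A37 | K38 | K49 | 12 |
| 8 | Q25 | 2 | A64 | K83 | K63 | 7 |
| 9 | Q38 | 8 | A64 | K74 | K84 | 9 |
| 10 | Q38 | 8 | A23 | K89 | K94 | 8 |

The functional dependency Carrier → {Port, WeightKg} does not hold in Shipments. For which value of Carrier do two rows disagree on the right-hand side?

Carrier=1: row 1 → {Port,WeightKg} = (A48, K48) ✓
Carrier=13: row 2 → {Port,WeightKg} = (A52, K26) ✓
Carrier=2: row 3 → {Port,WeightKg} = (A24, K32) ✓
Carrier=7: rows 4, 8 → {Port,WeightKg} takes values {(A18, K73), (A64, K63)} — violation
Carrier=10: row 5 → {Port,WeightKg} = (A61, K80) ✓
Carrier=4: row 6 → {Port,WeightKg} = (A23, K94) ✓
Carrier=12: row 7 → {Port,WeightKg} = (A37, K49) ✓
Carrier=9: row 9 → {Port,WeightKg} = (A64, K84) ✓
Carrier=8: row 10 → {Port,WeightKg} = (A23, K94) ✓
The only Carrier value with inconsistent RHS is Carrier=7.

7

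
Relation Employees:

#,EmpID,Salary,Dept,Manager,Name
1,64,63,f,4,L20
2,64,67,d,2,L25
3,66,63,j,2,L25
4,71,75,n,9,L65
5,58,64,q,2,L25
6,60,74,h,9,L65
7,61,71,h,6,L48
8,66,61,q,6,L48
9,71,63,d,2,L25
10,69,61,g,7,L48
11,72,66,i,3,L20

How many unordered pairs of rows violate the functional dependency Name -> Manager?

Name=L20: violating pairs (1,11) — 1 pair.
Name=L25: all 4 rows agree on Manager — 0 pairs.
Name=L65: all 2 rows agree on Manager — 0 pairs.
Name=L48: violating pairs (7,10), (8,10) — 2 pairs.

3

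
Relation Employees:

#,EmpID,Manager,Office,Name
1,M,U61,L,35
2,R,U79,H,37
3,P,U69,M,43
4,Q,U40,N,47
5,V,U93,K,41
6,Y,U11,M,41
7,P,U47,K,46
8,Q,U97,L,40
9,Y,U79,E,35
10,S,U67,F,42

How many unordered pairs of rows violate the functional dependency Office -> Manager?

3

Office=L: violating pairs (1,8) — 1 pair.
Office=M: violating pairs (3,6) — 1 pair.
Office=K: violating pairs (5,7) — 1 pair.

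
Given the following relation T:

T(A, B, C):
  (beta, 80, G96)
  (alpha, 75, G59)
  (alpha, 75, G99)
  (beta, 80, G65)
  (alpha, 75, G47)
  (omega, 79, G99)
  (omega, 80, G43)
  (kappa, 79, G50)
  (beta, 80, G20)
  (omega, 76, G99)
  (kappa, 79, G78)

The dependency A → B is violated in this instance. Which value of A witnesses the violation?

omega

A=beta: 3 rows → B = 80, 80, 80 ✓
A=alpha: 3 rows → B = 75, 75, 75 ✓
A=omega: 3 rows → B takes values {79, 80, 76} — violation
A=kappa: 2 rows → B = 79, 79 ✓
The only A value with inconsistent B is A=omega.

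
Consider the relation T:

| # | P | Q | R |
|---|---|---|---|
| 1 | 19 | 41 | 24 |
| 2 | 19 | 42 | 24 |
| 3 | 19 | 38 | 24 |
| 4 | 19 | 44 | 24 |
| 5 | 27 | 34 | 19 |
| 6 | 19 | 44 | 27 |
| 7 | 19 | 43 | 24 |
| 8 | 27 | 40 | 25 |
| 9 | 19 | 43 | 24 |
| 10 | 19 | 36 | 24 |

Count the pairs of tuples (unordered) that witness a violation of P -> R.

P=19: violating pairs (1,6), (2,6), (3,6), (4,6), (6,7), (6,9), (6,10) — 7 pairs.
P=27: violating pairs (5,8) — 1 pair.

8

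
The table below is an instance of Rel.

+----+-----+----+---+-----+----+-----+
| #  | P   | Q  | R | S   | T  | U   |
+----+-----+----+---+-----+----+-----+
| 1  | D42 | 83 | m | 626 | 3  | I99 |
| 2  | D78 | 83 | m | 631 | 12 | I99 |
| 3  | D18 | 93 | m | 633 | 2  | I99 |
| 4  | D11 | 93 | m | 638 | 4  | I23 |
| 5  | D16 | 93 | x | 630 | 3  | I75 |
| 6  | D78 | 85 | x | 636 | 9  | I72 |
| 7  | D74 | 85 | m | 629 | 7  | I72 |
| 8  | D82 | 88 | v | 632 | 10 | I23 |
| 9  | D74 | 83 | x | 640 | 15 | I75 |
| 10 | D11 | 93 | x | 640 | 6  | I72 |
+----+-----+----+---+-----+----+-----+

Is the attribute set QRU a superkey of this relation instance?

Rows 1 and 2 have the same QRU value (Q=83, R=m, U=I99) but are distinct tuples, so QRU does not determine every attribute — not a superkey.

No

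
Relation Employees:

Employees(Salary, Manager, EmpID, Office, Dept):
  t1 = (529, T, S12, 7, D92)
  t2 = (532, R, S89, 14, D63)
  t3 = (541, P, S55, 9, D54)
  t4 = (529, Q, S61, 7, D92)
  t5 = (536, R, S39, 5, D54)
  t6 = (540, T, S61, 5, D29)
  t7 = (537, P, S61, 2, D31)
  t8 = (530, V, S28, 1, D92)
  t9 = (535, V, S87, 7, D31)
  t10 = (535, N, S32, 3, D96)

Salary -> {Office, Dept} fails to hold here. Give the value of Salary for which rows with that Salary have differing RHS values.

535

Salary=529: rows 1, 4 → {Office,Dept} = (7, D92), (7, D92) ✓
Salary=532: row 2 → {Office,Dept} = (14, D63) ✓
Salary=541: row 3 → {Office,Dept} = (9, D54) ✓
Salary=536: row 5 → {Office,Dept} = (5, D54) ✓
Salary=540: row 6 → {Office,Dept} = (5, D29) ✓
Salary=537: row 7 → {Office,Dept} = (2, D31) ✓
Salary=530: row 8 → {Office,Dept} = (1, D92) ✓
Salary=535: rows 9, 10 → {Office,Dept} takes values {(7, D31), (3, D96)} — violation
The only Salary value with inconsistent RHS is Salary=535.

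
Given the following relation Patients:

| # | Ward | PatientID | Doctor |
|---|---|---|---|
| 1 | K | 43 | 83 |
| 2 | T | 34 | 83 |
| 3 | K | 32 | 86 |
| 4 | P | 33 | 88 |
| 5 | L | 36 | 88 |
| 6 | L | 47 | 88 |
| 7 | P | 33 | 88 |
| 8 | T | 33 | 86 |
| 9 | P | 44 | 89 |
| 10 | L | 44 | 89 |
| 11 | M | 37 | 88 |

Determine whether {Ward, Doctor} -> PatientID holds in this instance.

No

(Ward=K, Doctor=83): row 1 → PatientID = 43 ✓
(Ward=T, Doctor=83): row 2 → PatientID = 34 ✓
(Ward=K, Doctor=86): row 3 → PatientID = 32 ✓
(Ward=P, Doctor=88): rows 4, 7 → PatientID = 33, 33 ✓
(Ward=L, Doctor=88): rows 5, 6 → PatientID takes values {36, 47} — violation
(Ward=T, Doctor=86): row 8 → PatientID = 33 ✓
(Ward=P, Doctor=89): row 9 → PatientID = 44 ✓
(Ward=L, Doctor=89): row 10 → PatientID = 44 ✓
(Ward=M, Doctor=88): row 11 → PatientID = 37 ✓
Two rows agree on {Ward, Doctor} but differ on PatientID, so {Ward, Doctor} -> PatientID does not hold.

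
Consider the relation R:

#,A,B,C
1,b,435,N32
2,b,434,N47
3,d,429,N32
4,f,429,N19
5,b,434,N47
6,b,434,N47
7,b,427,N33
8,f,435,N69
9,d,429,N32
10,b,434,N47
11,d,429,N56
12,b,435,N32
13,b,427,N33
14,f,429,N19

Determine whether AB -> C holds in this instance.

No

(A=b, B=435): rows 1, 12 → C = N32, N32 ✓
(A=b, B=434): rows 2, 5, 6, 10 → C = N47, N47, N47, N47 ✓
(A=d, B=429): rows 3, 9, 11 → C takes values {N32, N56} — violation
(A=f, B=429): rows 4, 14 → C = N19, N19 ✓
(A=b, B=427): rows 7, 13 → C = N33, N33 ✓
(A=f, B=435): row 8 → C = N69 ✓
Two rows agree on AB but differ on C, so AB -> C does not hold.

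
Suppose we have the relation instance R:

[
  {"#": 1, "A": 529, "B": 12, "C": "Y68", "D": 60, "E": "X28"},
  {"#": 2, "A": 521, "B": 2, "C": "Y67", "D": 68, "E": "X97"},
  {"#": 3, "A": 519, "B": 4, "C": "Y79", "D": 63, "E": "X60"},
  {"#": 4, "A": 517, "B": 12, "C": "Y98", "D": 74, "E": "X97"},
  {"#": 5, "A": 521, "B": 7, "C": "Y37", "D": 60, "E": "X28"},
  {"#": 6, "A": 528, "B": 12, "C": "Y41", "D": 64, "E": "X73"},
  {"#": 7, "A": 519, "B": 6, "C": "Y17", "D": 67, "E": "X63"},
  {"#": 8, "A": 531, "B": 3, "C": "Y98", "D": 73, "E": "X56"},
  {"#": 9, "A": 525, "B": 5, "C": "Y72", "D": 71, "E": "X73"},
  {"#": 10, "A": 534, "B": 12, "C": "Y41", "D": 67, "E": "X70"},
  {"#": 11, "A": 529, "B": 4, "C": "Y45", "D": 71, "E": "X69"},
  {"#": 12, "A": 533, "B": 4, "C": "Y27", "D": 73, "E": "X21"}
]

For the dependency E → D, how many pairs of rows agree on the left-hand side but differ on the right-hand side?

E=X28: all 2 rows agree on D — 0 pairs.
E=X97: violating pairs (2,4) — 1 pair.
E=X73: violating pairs (6,9) — 1 pair.

2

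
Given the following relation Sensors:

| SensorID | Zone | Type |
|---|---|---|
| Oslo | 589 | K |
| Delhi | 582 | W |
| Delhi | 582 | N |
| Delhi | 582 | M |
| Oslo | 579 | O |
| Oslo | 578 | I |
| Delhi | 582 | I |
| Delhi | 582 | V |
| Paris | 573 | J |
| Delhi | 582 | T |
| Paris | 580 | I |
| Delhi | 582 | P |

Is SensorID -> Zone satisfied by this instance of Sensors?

SensorID=Oslo: 3 rows → Zone takes values {589, 579, 578} — violation
SensorID=Delhi: 7 rows → Zone = 582, 582, 582, 582, 582, 582, 582 ✓
SensorID=Paris: 2 rows → Zone takes values {573, 580} — violation
Two rows agree on SensorID but differ on Zone, so SensorID -> Zone does not hold.

No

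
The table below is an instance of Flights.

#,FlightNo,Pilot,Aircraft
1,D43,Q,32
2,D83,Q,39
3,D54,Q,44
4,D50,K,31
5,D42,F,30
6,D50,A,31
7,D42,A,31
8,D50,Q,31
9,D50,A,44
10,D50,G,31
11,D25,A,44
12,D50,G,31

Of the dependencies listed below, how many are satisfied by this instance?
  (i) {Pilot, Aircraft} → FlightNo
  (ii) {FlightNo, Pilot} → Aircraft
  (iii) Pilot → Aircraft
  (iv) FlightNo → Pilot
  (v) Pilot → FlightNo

0

(i) {Pilot, Aircraft} → FlightNo: (Pilot=A, Aircraft=31): rows 6, 7 → FlightNo takes values {D50, D42} — violation; (Pilot=A, Aircraft=44): rows 9, 11 → FlightNo takes values {D50, D25} — violation — fails.
(ii) {FlightNo, Pilot} → Aircraft: (FlightNo=D50, Pilot=A): rows 6, 9 → Aircraft takes values {31, 44} — violation — fails.
(iii) Pilot → Aircraft: Pilot=Q: rows 1, 2, 3, 8 → Aircraft takes values {32, 39, 44, 31} — violation; Pilot=A: rows 6, 7, 9, 11 → Aircraft takes values {31, 44} — violation — fails.
(iv) FlightNo → Pilot: FlightNo=D50: rows 4, 6, 8, 9, 10, 12 → Pilot takes values {K, A, Q, G} — violation; FlightNo=D42: rows 5, 7 → Pilot takes values {F, A} — violation — fails.
(v) Pilot → FlightNo: Pilot=Q: rows 1, 2, 3, 8 → FlightNo takes values {D43, D83, D54, D50} — violation; Pilot=A: rows 6, 7, 9, 11 → FlightNo takes values {D50, D42, D25} — violation — fails.
None of the 5 dependencies hold.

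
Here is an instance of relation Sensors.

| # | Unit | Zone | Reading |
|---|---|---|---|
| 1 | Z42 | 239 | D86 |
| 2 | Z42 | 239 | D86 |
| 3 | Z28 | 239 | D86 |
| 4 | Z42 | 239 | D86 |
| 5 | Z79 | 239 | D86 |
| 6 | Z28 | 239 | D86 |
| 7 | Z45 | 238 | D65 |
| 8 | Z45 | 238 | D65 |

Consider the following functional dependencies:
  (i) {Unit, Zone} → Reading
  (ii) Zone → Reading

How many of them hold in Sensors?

(i) {Unit, Zone} → Reading: every LHS value maps to a single RHS value — holds.
(ii) Zone → Reading: every LHS value maps to a single RHS value — holds.
2 of the 2 dependencies hold.

2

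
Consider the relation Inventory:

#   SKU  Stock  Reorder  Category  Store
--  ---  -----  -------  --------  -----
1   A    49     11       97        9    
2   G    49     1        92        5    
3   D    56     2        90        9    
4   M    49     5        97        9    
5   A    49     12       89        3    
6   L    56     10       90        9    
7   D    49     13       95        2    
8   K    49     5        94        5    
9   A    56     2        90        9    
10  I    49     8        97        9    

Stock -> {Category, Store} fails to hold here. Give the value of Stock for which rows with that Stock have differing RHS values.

Stock=49: rows 1, 2, 4, 5, 7, 8, 10 → {Category,Store} takes values {(97, 9), (92, 5), (89, 3), (95, 2), (94, 5)} — violation
Stock=56: rows 3, 6, 9 → {Category,Store} = (90, 9), (90, 9), (90, 9) ✓
The only Stock value with inconsistent RHS is Stock=49.

49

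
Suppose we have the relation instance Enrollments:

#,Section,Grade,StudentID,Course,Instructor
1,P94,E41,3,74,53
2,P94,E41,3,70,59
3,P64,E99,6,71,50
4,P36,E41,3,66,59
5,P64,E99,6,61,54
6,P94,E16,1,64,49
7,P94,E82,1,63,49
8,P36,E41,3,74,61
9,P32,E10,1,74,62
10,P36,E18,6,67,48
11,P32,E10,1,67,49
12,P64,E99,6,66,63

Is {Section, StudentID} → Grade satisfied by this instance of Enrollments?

No

(Section=P94, StudentID=3): rows 1, 2 → Grade = E41, E41 ✓
(Section=P64, StudentID=6): rows 3, 5, 12 → Grade = E99, E99, E99 ✓
(Section=P36, StudentID=3): rows 4, 8 → Grade = E41, E41 ✓
(Section=P94, StudentID=1): rows 6, 7 → Grade takes values {E16, E82} — violation
(Section=P32, StudentID=1): rows 9, 11 → Grade = E10, E10 ✓
(Section=P36, StudentID=6): row 10 → Grade = E18 ✓
Two rows agree on {Section, StudentID} but differ on Grade, so {Section, StudentID} → Grade does not hold.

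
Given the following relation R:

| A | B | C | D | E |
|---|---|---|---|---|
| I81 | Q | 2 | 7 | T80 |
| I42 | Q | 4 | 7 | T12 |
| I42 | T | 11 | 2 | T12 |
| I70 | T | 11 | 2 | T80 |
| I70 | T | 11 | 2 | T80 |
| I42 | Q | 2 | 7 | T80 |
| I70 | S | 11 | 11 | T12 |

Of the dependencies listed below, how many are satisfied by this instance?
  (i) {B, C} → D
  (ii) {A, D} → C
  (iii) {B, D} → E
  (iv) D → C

(i) {B, C} → D: every LHS value maps to a single RHS value — holds.
(ii) {A, D} → C: (A=I42, D=7): 2 rows → C takes values {4, 2} — violation — fails.
(iii) {B, D} → E: (B=Q, D=7): 3 rows → E takes values {T80, T12} — violation; (B=T, D=2): 3 rows → E takes values {T12, T80} — violation — fails.
(iv) D → C: D=7: 3 rows → C takes values {2, 4} — violation — fails.
1 of the 4 dependencies holds.

1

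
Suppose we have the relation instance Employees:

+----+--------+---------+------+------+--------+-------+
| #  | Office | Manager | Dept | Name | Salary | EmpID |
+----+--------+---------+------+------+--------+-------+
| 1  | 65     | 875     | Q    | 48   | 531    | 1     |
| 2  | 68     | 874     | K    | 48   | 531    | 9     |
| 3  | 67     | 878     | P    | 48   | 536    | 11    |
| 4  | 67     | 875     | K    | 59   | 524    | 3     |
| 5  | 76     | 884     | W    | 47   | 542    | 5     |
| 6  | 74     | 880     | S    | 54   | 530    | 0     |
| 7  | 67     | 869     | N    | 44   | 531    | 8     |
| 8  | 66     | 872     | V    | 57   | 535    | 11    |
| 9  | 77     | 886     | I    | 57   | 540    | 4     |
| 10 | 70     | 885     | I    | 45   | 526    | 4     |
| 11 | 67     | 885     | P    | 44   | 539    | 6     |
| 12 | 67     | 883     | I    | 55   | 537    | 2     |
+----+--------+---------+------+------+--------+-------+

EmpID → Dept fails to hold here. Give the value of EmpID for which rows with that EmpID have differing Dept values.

EmpID=1: row 1 → Dept = Q ✓
EmpID=9: row 2 → Dept = K ✓
EmpID=11: rows 3, 8 → Dept takes values {P, V} — violation
EmpID=3: row 4 → Dept = K ✓
EmpID=5: row 5 → Dept = W ✓
EmpID=0: row 6 → Dept = S ✓
EmpID=8: row 7 → Dept = N ✓
EmpID=4: rows 9, 10 → Dept = I, I ✓
EmpID=6: row 11 → Dept = P ✓
EmpID=2: row 12 → Dept = I ✓
The only EmpID value with inconsistent Dept is EmpID=11.

11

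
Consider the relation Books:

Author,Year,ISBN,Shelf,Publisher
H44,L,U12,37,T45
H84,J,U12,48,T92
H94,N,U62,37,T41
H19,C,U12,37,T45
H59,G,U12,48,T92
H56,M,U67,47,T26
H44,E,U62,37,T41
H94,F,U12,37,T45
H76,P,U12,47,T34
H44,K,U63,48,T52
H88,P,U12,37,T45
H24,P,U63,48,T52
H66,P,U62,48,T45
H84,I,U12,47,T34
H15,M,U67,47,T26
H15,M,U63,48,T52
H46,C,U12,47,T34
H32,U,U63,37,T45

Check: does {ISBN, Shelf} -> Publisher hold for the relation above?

Yes

(ISBN=U12, Shelf=37): 4 rows → Publisher = T45, T45, T45, T45 ✓
(ISBN=U12, Shelf=48): 2 rows → Publisher = T92, T92 ✓
(ISBN=U62, Shelf=37): 2 rows → Publisher = T41, T41 ✓
(ISBN=U67, Shelf=47): 2 rows → Publisher = T26, T26 ✓
(ISBN=U12, Shelf=47): 3 rows → Publisher = T34, T34, T34 ✓
(ISBN=U63, Shelf=48): 3 rows → Publisher = T52, T52, T52 ✓
(ISBN=U62, Shelf=48): 1 row → Publisher = T45 ✓
(ISBN=U63, Shelf=37): 1 row → Publisher = T45 ✓
Every {ISBN, Shelf} value is associated with a single Publisher value, so {ISBN, Shelf} -> Publisher holds.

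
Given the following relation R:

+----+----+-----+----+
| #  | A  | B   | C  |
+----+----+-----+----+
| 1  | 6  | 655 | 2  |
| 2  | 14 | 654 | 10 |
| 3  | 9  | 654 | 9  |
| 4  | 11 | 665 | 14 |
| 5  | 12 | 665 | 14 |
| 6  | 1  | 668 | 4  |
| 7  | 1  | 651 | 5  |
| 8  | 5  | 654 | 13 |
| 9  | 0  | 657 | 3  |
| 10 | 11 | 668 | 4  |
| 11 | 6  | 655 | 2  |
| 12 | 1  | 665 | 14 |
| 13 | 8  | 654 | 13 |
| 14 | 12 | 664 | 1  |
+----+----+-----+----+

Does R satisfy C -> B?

C=2: rows 1, 11 → B = 655, 655 ✓
C=10: row 2 → B = 654 ✓
C=9: row 3 → B = 654 ✓
C=14: rows 4, 5, 12 → B = 665, 665, 665 ✓
C=4: rows 6, 10 → B = 668, 668 ✓
C=5: row 7 → B = 651 ✓
C=13: rows 8, 13 → B = 654, 654 ✓
C=3: row 9 → B = 657 ✓
C=1: row 14 → B = 664 ✓
Every C value is associated with a single B value, so C -> B holds.

Yes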